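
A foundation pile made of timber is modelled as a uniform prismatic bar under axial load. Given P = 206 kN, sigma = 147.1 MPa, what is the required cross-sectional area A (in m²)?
Model: a uniform prismatic bar under axial load, so sigma = P / A.
Solve for A: A = P / sigma.
Convert to SI units:
  P = 206 kN = 206000 N
  sigma = 147.1 MPa = 1.471 × 10⁸ Pa
Substitute:
  A = 206000 / (1.471 × 10⁸)
  A = 0.0014 m²
Final answer: A = 0.0014 m²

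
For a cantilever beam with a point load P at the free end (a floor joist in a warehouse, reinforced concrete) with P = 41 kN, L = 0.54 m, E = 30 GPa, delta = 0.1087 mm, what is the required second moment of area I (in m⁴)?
Model: a cantilever beam with a point load P at the free end, so delta = (P·L^3) / (3·E·I).
Solve for I: I = (P·L^3) / (3·delta·E).
Convert to SI units:
  P = 41 kN = 41000 N
  E = 30 GPa = 3 × 10¹⁰ Pa
  delta = 0.1087 mm = 0.0001087 m
Substitute:
  I = (41000 × 0.54^3) / (3 × 0.0001087 × (3 × 10¹⁰))
  I = 0.0006599 m⁴
Final answer: I = 0.0006599 m⁴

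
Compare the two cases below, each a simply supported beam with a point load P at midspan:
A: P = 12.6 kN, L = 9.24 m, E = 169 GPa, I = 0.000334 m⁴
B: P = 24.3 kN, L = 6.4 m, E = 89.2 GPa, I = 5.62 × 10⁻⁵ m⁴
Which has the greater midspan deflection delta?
Model: a simply supported beam with a point load P at midspan, so delta = (P·L^3) / (48·E·I) (SI units).
  A: delta = (12600 × 9.24^3) / (48 × (1.69 × 10¹¹) × 0.000334) = 0.003669 m = 3.669 mm
  B: delta = (24300 × 6.4^3) / (48 × (8.92 × 10¹⁰) × (5.62 × 10⁻⁵)) = 0.02647 m = 26.47 mm
26.47 mm > 3.669 mm, so B is larger.
Final answer: B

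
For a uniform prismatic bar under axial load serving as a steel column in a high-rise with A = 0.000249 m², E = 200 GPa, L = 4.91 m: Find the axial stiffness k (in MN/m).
Model: a uniform prismatic bar under axial load, so k = (A·E) / L.
Convert to SI units:
  E = 200 GPa = 2 × 10¹¹ Pa
Substitute:
  k = (0.000249 × (2 × 10¹¹)) / 4.91
  k = 1.014 × 10⁷ N/m
Convert: k = 1.014 × 10⁷ N/m = 10.14 MN/m
Final answer: k = 10.14 MN/m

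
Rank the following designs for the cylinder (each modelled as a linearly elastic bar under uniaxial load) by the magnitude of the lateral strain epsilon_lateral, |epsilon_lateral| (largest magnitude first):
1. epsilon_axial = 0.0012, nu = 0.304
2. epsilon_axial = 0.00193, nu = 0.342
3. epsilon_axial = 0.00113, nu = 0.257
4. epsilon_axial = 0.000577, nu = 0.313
Model: a linearly elastic bar under uniaxial load, so epsilon_lateral = -nu·epsilon_axial (SI units).
  Case 1: epsilon_lateral = -(0.304 × 0.0012) = -0.0003648
  Case 2: epsilon_lateral = -(0.342 × 0.00193) = -0.0006601
  Case 3: epsilon_lateral = -(0.257 × 0.00113) = -0.0002904
  Case 4: epsilon_lateral = -(0.313 × 0.000577) = -0.0001806
Ordering by |epsilon_lateral|: 0.0006601 (case 2) > 0.0003648 (case 1) > 0.0002904 (case 3) > 0.0001806 (case 4)
Final answer: 2, 1, 3, 4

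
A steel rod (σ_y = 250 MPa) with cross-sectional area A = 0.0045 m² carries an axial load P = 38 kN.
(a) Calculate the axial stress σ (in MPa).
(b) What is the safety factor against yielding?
(a) Axial stress σ = P/A. Convert P = 38 kN = 38000 N.
  σ = 38000 / 0.0045 = 8.444 × 10⁶ Pa = 8.444 MPa
(b) Safety factor SF = σ_y/σ = 250 / 8.444 = 29.61
Final answer: (a) σ = 8.444 MPa, (b) SF = 29.61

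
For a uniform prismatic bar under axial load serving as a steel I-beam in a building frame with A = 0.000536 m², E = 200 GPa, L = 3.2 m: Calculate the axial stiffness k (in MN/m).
Model: a uniform prismatic bar under axial load, so k = (A·E) / L.
Convert to SI units:
  E = 200 GPa = 2 × 10¹¹ Pa
Substitute:
  k = (0.000536 × (2 × 10¹¹)) / 3.2
  k = 3.35 × 10⁷ N/m
Convert: k = 3.35 × 10⁷ N/m = 33.5 MN/m
Final answer: k = 33.5 MN/m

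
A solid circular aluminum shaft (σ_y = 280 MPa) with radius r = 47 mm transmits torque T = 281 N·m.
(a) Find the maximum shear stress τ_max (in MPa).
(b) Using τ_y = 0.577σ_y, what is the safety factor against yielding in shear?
(a) For a solid circular shaft, τ_max = T·r/J with J = π·r^4/2, i.e. τ_max = 2·T / (π·r^3). Convert r = 47 mm = 0.047 m.
  τ_max = (2 × 281) / (π × 0.047^3) = 1.723 × 10⁶ Pa = 1.723 MPa
(b) τ_y = 0.577 × 280 = 161.56 MPa
  SF = τ_y/τ_max = 161.56 / 1.723 = 93.77
Final answer: (a) τ_max = 1.723 MPa, (b) SF = 93.77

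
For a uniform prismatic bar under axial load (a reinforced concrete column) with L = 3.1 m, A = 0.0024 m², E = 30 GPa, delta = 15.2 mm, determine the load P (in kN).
Model: a uniform prismatic bar under axial load, so delta = (P·L) / (A·E).
Solve for P: P = (delta·A·E) / L.
Convert to SI units:
  E = 30 GPa = 3 × 10¹⁰ Pa
  delta = 15.2 mm = 0.0152 m
Substitute:
  P = (0.0152 × 0.0024 × (3 × 10¹⁰)) / 3.1
  P = 353000 N
Convert: P = 353000 N = 353 kN
Final answer: P = 353 kN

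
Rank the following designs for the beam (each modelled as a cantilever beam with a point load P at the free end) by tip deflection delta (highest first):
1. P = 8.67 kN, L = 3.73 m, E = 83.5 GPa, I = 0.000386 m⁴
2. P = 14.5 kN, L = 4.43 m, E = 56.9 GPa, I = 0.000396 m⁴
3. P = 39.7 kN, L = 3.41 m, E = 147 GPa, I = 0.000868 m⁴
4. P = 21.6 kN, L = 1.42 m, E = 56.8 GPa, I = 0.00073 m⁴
Model: a cantilever beam with a point load P at the free end, so delta = (P·L^3) / (3·E·I) (SI units).
  Case 1: delta = (8670 × 3.73^3) / (3 × (8.35 × 10¹⁰) × 0.000386) = 0.004653 m = 4.653 mm
  Case 2: delta = (14500 × 4.43^3) / (3 × (5.69 × 10¹⁰) × 0.000396) = 0.01865 m = 18.65 mm
  Case 3: delta = (39700 × 3.41^3) / (3 × (1.47 × 10¹¹) × 0.000868) = 0.004112 m = 4.112 mm
  Case 4: delta = (21600 × 1.42^3) / (3 × (5.68 × 10¹⁰) × 0.00073) = 0.0004972 m = 0.4972 mm
Ordering: 18.65 mm (case 2) > 4.653 mm (case 1) > 4.112 mm (case 3) > 0.4972 mm (case 4)
Final answer: 2, 1, 3, 4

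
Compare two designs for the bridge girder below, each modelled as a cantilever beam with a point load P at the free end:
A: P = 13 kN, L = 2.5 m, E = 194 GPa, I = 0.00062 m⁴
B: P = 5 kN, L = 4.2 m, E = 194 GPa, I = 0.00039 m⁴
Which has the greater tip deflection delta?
Model: a cantilever beam with a point load P at the free end, so delta = (P·L^3) / (3·E·I) (SI units).
  A: delta = (13000 × 2.5^3) / (3 × (1.94 × 10¹¹) × 0.00062) = 0.0005629 m = 0.5629 mm
  B: delta = (5000 × 4.2^3) / (3 × (1.94 × 10¹¹) × 0.00039) = 0.001632 m = 1.632 mm
1.632 mm > 0.5629 mm, so B is larger.
Final answer: B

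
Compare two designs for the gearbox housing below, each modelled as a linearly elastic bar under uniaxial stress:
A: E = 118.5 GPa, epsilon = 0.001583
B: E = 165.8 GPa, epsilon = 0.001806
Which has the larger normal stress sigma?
Model: a linearly elastic bar under uniaxial stress, so sigma = E·epsilon (SI units).
  A: sigma = (1.185 × 10¹¹) × 0.001583 = 1.876 × 10⁸ Pa = 187.6 MPa
  B: sigma = (1.658 × 10¹¹) × 0.001806 = 2.994 × 10⁸ Pa = 299.4 MPa
299.4 MPa > 187.6 MPa, so B is larger.
Final answer: B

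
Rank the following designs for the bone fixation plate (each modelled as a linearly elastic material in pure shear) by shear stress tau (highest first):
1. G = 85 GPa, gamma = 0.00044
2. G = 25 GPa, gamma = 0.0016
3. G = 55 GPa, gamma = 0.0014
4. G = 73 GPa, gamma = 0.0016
Model: a linearly elastic material in pure shear, so tau = G·gamma (SI units).
  Case 1: tau = (8.5 × 10¹⁰) × 0.00044 = 3.74 × 10⁷ Pa = 37.4 MPa
  Case 2: tau = (2.5 × 10¹⁰) × 0.0016 = 4 × 10⁷ Pa = 40 MPa
  Case 3: tau = (5.5 × 10¹⁰) × 0.0014 = 7.7 × 10⁷ Pa = 77 MPa
  Case 4: tau = (7.3 × 10¹⁰) × 0.0016 = 1.168 × 10⁸ Pa = 116.8 MPa
Ordering: 116.8 MPa (case 4) > 77 MPa (case 3) > 40 MPa (case 2) > 37.4 MPa (case 1)
Final answer: 4, 3, 2, 1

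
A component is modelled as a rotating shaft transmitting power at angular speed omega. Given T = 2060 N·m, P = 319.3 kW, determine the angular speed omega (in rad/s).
Model: a rotating shaft transmitting power at angular speed omega, so P = T·omega.
Solve for omega: omega = P / T.
Convert to SI units:
  P = 319.3 kW = 319300 W
Substitute:
  omega = 319300 / 2060
  omega = 155 rad/s
Final answer: omega = 155 rad/s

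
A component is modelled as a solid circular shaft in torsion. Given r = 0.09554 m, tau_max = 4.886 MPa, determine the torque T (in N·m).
Model: a solid circular shaft in torsion, so tau_max = (2·T) / (π·r^3).
Solve for T: T = (π·tau_max·r^3) / 2.
Convert to SI units:
  tau_max = 4.886 MPa = 4.886 × 10⁶ Pa
Substitute:
  T = (π × (4.886 × 10⁶) × 0.09554^3) / 2
  T = 6693 N·m
Final answer: T = 6693 N·m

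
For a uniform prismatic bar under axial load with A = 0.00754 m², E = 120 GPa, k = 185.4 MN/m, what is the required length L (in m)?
Model: a uniform prismatic bar under axial load, so k = (A·E) / L.
Solve for L: L = (A·E) / k.
Convert to SI units:
  E = 120 GPa = 1.2 × 10¹¹ Pa
  k = 185.4 MN/m = 1.854 × 10⁸ N/m
Substitute:
  L = (0.00754 × (1.2 × 10¹¹)) / (1.854 × 10⁸)
  L = 4.88 m
Final answer: L = 4.88 m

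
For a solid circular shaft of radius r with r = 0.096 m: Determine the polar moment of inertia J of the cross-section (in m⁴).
Model: a solid circular shaft of radius r, so J = (π·r^4) / 2.
Substitute:
  J = (π × 0.096^4) / 2
  J = 0.0001334 m⁴
Final answer: J = 0.0001334 m⁴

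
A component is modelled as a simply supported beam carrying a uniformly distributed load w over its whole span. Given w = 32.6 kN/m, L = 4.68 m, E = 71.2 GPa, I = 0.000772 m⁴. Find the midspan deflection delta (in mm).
Model: a simply supported beam carrying a uniformly distributed load w over its whole span, so delta = (5·w·L^4) / (384·E·I).
Convert to SI units:
  w = 32.6 kN/m = 32600 N/m
  E = 71.2 GPa = 7.12 × 10¹⁰ Pa
Substitute:
  delta = (5 × 32600 × 4.68^4) / (384 × (7.12 × 10¹⁰) × 0.000772)
  delta = 0.003705 m
Convert: delta = 0.003705 m = 3.705 mm
Final answer: delta = 3.705 mm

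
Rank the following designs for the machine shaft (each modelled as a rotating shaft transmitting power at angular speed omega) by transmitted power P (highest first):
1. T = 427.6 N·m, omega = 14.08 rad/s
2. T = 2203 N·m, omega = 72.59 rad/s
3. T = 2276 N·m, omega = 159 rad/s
Model: a rotating shaft transmitting power at angular speed omega, so P = T·omega (SI units).
  Case 1: P = 427.6 × 14.08 = 6021 W = 6.021 kW
  Case 2: P = 2203 × 72.59 = 159900 W = 159.9 kW
  Case 3: P = 2276 × 159 = 361900 W = 361.9 kW
Ordering: 361.9 kW (case 3) > 159.9 kW (case 2) > 6.021 kW (case 1)
Final answer: 3, 2, 1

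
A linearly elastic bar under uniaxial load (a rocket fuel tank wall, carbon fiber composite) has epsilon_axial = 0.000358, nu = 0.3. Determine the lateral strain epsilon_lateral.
Model: a linearly elastic bar under uniaxial load, so epsilon_lateral = -nu·epsilon_axial.
Substitute:
  epsilon_lateral = -(0.3 × 0.000358)
  epsilon_lateral = -0.0001074
Final answer: epsilon_lateral = -0.0001074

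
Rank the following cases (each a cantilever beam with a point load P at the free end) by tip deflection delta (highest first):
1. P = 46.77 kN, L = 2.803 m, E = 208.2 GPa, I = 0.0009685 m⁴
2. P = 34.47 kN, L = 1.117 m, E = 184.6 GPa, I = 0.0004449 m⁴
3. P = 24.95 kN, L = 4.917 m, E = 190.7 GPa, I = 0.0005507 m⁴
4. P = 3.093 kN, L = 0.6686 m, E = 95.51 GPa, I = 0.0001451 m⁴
Model: a cantilever beam with a point load P at the free end, so delta = (P·L^3) / (3·E·I) (SI units).
  Case 1: delta = (46770 × 2.803^3) / (3 × (2.082 × 10¹¹) × 0.0009685) = 0.001703 m = 1.703 mm
  Case 2: delta = (34470 × 1.117^3) / (3 × (1.846 × 10¹¹) × 0.0004449) = 0.000195 m = 0.195 mm
  Case 3: delta = (24950 × 4.917^3) / (3 × (1.907 × 10¹¹) × 0.0005507) = 0.009414 m = 9.414 mm
  Case 4: delta = (3093 × 0.6686^3) / (3 × (9.551 × 10¹⁰) × 0.0001451) = 2.224 × 10⁻⁵ m = 0.02224 mm
Ordering: 9.414 mm (case 3) > 1.703 mm (case 1) > 0.195 mm (case 2) > 0.02224 mm (case 4)
Final answer: 3, 1, 2, 4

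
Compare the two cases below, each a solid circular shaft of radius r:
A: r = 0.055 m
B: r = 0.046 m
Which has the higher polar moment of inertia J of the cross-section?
Model: a solid circular shaft of radius r, so J = (π·r^4) / 2 (SI units).
  A: J = (π × 0.055^4) / 2 = 1.437 × 10⁻⁵ m⁴
  B: J = (π × 0.046^4) / 2 = 7.033 × 10⁻⁶ m⁴
1.437 × 10⁻⁵ m⁴ > 7.033 × 10⁻⁶ m⁴, so A is larger.
Final answer: A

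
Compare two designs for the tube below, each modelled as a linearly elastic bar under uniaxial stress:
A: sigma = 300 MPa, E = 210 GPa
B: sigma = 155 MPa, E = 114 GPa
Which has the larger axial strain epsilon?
Model: a linearly elastic bar under uniaxial stress, so epsilon = sigma / E (SI units).
  A: epsilon = (3 × 10⁸) / (2.1 × 10¹¹) = 0.001429
  B: epsilon = (1.55 × 10⁸) / (1.14 × 10¹¹) = 0.00136
0.001429 > 0.00136, so A is larger.
Final answer: A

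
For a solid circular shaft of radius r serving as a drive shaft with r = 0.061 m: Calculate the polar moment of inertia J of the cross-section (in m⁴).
Model: a solid circular shaft of radius r, so J = (π·r^4) / 2.
Substitute:
  J = (π × 0.061^4) / 2
  J = 2.175 × 10⁻⁵ m⁴
Final answer: J = 2.175 × 10⁻⁵ m⁴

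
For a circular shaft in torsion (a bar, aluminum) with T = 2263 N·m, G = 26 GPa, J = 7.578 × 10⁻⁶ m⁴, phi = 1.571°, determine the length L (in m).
Model: a circular shaft in torsion, so phi = (T·L) / (G·J).
Solve for L: L = (phi·G·J) / T.
Convert to SI units:
  G = 26 GPa = 2.6 × 10¹⁰ Pa
  phi = 1.571° = 0.02742 rad
Substitute:
  L = (0.02742 × (2.6 × 10¹⁰) × (7.578 × 10⁻⁶)) / 2263
  L = 2.387 m
Final answer: L = 2.387 m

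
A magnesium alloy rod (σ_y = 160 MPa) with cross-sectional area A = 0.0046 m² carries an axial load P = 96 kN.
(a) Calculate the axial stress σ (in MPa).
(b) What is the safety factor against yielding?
(a) Axial stress σ = P/A. Convert P = 96 kN = 96000 N.
  σ = 96000 / 0.0046 = 2.087 × 10⁷ Pa = 20.87 MPa
(b) Safety factor SF = σ_y/σ = 160 / 20.87 = 7.667
Final answer: (a) σ = 20.87 MPa, (b) SF = 7.667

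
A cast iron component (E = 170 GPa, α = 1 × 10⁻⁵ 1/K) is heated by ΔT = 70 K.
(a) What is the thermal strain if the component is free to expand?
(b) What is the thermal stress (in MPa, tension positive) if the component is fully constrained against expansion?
(a) Free thermal strain ε_th = α·ΔT = (1 × 10⁻⁵) × 70 = 0.0007
(b) Fully constrained, the expansion is suppressed, so σ = -E·α·ΔT. Convert E = 170 GPa = 1.7 × 10¹¹ Pa.
  σ = -(1.7 × 10¹¹) × (1 × 10⁻⁵) × 70 = -1.19 × 10⁸ Pa = -119 MPa (compressive)
Final answer: (a) ε_th = 0.0007, (b) σ = -119 MPa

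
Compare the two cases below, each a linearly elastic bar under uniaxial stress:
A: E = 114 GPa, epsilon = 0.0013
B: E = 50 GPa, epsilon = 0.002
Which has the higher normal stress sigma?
Model: a linearly elastic bar under uniaxial stress, so sigma = E·epsilon (SI units).
  A: sigma = (1.14 × 10¹¹) × 0.0013 = 1.482 × 10⁸ Pa = 148.2 MPa
  B: sigma = (5 × 10¹⁰) × 0.002 = 1 × 10⁸ Pa = 100 MPa
148.2 MPa > 100 MPa, so A is larger.
Final answer: A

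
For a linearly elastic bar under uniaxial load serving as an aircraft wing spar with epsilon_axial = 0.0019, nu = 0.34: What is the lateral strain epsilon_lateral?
Model: a linearly elastic bar under uniaxial load, so epsilon_lateral = -nu·epsilon_axial.
Substitute:
  epsilon_lateral = -(0.34 × 0.0019)
  epsilon_lateral = -0.000646
Final answer: epsilon_lateral = -0.000646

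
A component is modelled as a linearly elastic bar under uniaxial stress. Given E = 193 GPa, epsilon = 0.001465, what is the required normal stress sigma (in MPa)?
Model: a linearly elastic bar under uniaxial stress, so epsilon = sigma / E.
Solve for sigma: sigma = epsilon·E.
Convert to SI units:
  E = 193 GPa = 1.93 × 10¹¹ Pa
Substitute:
  sigma = 0.001465 × (1.93 × 10¹¹)
  sigma = 2.827 × 10⁸ Pa
Convert: sigma = 2.827 × 10⁸ Pa = 282.7 MPa
Final answer: sigma = 282.7 MPa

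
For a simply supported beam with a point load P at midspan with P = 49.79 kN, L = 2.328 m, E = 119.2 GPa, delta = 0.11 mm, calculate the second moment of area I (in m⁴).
Model: a simply supported beam with a point load P at midspan, so delta = (P·L^3) / (48·E·I).
Solve for I: I = (P·L^3) / (48·delta·E).
Convert to SI units:
  P = 49.79 kN = 49790 N
  E = 119.2 GPa = 1.192 × 10¹¹ Pa
  delta = 0.11 mm = 0.00011 m
Substitute:
  I = (49790 × 2.328^3) / (48 × 0.00011 × (1.192 × 10¹¹))
  I = 0.0009981 m⁴
Final answer: I = 0.0009981 m⁴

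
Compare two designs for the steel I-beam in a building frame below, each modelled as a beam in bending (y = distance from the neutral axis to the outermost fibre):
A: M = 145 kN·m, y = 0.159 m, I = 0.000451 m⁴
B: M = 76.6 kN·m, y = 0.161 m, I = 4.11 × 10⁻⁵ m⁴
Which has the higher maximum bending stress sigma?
Model: a beam in bending (y = distance from the neutral axis to the outermost fibre), so sigma = (M·y) / I (SI units).
  A: sigma = (145000 × 0.159) / 0.000451 = 5.112 × 10⁷ Pa = 51.12 MPa
  B: sigma = (76600 × 0.161) / (4.11 × 10⁻⁵) = 3.001 × 10⁸ Pa = 300.1 MPa
300.1 MPa > 51.12 MPa, so B is larger.
Final answer: B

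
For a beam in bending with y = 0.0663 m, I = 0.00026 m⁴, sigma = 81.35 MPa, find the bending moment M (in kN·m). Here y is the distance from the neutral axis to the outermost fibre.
Model: a beam in bending, so sigma = (M·y) / I.
Solve for M: M = (sigma·I) / y.
Convert to SI units:
  sigma = 81.35 MPa = 8.135 × 10⁷ Pa
Substitute:
  M = ((8.135 × 10⁷) × 0.00026) / 0.0663
  M = 319000 N·m
Convert: M = 319000 N·m = 319 kN·m
Final answer: M = 319 kN·m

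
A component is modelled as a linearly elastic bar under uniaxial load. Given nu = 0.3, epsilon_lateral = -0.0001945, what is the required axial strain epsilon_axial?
Model: a linearly elastic bar under uniaxial load, so epsilon_lateral = -nu·epsilon_axial.
Solve for epsilon_axial: epsilon_axial = -epsilon_lateral / nu.
Substitute:
  epsilon_axial = -(-0.0001945) / 0.3
  epsilon_axial = 0.0006483
Final answer: epsilon_axial = 0.0006483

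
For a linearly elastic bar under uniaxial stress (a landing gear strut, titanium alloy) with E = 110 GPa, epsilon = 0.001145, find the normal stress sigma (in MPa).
Model: a linearly elastic bar under uniaxial stress, so epsilon = sigma / E.
Solve for sigma: sigma = epsilon·E.
Convert to SI units:
  E = 110 GPa = 1.1 × 10¹¹ Pa
Substitute:
  sigma = 0.001145 × (1.1 × 10¹¹)
  sigma = 1.26 × 10⁸ Pa
Convert: sigma = 1.26 × 10⁸ Pa = 126 MPa
Final answer: sigma = 126 MPa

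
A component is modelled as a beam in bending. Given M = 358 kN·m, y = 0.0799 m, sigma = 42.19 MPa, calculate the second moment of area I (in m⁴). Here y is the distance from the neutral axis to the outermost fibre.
Model: a beam in bending, so sigma = (M·y) / I.
Solve for I: I = (M·y) / sigma.
Convert to SI units:
  M = 358 kN·m = 358000 N·m
  sigma = 42.19 MPa = 4.219 × 10⁷ Pa
Substitute:
  I = (358000 × 0.0799) / (4.219 × 10⁷)
  I = 0.000678 m⁴
Final answer: I = 0.000678 m⁴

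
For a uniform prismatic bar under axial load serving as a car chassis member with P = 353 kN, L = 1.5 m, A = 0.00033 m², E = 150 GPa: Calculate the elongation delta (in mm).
Model: a uniform prismatic bar under axial load, so delta = (P·L) / (A·E).
Convert to SI units:
  P = 353 kN = 353000 N
  E = 150 GPa = 1.5 × 10¹¹ Pa
Substitute:
  delta = (353000 × 1.5) / (0.00033 × (1.5 × 10¹¹))
  delta = 0.0107 m
Convert: delta = 0.0107 m = 10.7 mm
Final answer: delta = 10.7 mm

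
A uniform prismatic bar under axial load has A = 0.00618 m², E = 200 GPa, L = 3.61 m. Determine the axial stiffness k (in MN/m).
Model: a uniform prismatic bar under axial load, so k = (A·E) / L.
Convert to SI units:
  E = 200 GPa = 2 × 10¹¹ Pa
Substitute:
  k = (0.00618 × (2 × 10¹¹)) / 3.61
  k = 3.424 × 10⁸ N/m
Convert: k = 3.424 × 10⁸ N/m = 342.4 MN/m
Final answer: k = 342.4 MN/m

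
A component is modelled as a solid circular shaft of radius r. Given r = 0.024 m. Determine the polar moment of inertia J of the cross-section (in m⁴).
Model: a solid circular shaft of radius r, so J = (π·r^4) / 2.
Substitute:
  J = (π × 0.024^4) / 2
  J = 5.212 × 10⁻⁷ m⁴
Final answer: J = 5.212 × 10⁻⁷ m⁴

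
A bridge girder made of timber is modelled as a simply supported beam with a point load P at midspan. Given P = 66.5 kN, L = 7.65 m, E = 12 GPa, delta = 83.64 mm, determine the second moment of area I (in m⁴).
Model: a simply supported beam with a point load P at midspan, so delta = (P·L^3) / (48·E·I).
Solve for I: I = (P·L^3) / (48·delta·E).
Convert to SI units:
  P = 66.5 kN = 66500 N
  E = 12 GPa = 1.2 × 10¹⁰ Pa
  delta = 83.64 mm = 0.08364 m
Substitute:
  I = (66500 × 7.65^3) / (48 × 0.08364 × (1.2 × 10¹⁰))
  I = 0.000618 m⁴
Final answer: I = 0.000618 m⁴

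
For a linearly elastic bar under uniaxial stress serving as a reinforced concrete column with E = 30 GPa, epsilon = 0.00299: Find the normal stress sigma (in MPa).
Model: a linearly elastic bar under uniaxial stress, so sigma = E·epsilon.
Convert to SI units:
  E = 30 GPa = 3 × 10¹⁰ Pa
Substitute:
  sigma = (3 × 10¹⁰) × 0.00299
  sigma = 8.97 × 10⁷ Pa
Convert: sigma = 8.97 × 10⁷ Pa = 89.7 MPa
Final answer: sigma = 89.7 MPa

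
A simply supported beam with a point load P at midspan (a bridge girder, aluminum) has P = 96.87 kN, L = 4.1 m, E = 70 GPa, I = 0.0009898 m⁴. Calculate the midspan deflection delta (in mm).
Model: a simply supported beam with a point load P at midspan, so delta = (P·L^3) / (48·E·I).
Convert to SI units:
  P = 96.87 kN = 96870 N
  E = 70 GPa = 7 × 10¹⁰ Pa
Substitute:
  delta = (96870 × 4.1^3) / (48 × (7 × 10¹⁰) × 0.0009898)
  delta = 0.002007 m
Convert: delta = 0.002007 m = 2.007 mm
Final answer: delta = 2.007 mm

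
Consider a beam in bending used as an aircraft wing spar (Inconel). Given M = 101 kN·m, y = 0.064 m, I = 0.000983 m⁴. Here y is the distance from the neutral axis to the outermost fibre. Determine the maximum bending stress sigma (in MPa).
Model: a beam in bending, so sigma = (M·y) / I.
Convert to SI units:
  M = 101 kN·m = 101000 N·m
Substitute:
  sigma = (101000 × 0.064) / 0.000983
  sigma = 6.576 × 10⁶ Pa
Convert: sigma = 6.576 × 10⁶ Pa = 6.576 MPa
Final answer: sigma = 6.576 MPa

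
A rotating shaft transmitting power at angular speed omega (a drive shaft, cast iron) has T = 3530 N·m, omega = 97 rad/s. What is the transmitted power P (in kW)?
Model: a rotating shaft transmitting power at angular speed omega, so P = T·omega.
Substitute:
  P = 3530 × 97
  P = 342400 W
Convert: P = 342400 W = 342.4 kW
Final answer: P = 342.4 kW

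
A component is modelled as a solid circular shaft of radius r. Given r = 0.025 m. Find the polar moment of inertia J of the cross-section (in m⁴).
Model: a solid circular shaft of radius r, so J = (π·r^4) / 2.
Substitute:
  J = (π × 0.025^4) / 2
  J = 6.136 × 10⁻⁷ m⁴
Final answer: J = 6.136 × 10⁻⁷ m⁴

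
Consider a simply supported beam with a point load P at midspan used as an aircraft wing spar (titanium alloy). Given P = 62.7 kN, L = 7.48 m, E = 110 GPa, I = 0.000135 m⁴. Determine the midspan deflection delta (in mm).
Model: a simply supported beam with a point load P at midspan, so delta = (P·L^3) / (48·E·I).
Convert to SI units:
  P = 62.7 kN = 62700 N
  E = 110 GPa = 1.1 × 10¹¹ Pa
Substitute:
  delta = (62700 × 7.48^3) / (48 × (1.1 × 10¹¹) × 0.000135)
  delta = 0.03681 m
Convert: delta = 0.03681 m = 36.81 mm
Final answer: delta = 36.81 mm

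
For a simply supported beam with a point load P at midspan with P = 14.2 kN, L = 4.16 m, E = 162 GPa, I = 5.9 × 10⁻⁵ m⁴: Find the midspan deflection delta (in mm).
Model: a simply supported beam with a point load P at midspan, so delta = (P·L^3) / (48·E·I).
Convert to SI units:
  P = 14.2 kN = 14200 N
  E = 162 GPa = 1.62 × 10¹¹ Pa
Substitute:
  delta = (14200 × 4.16^3) / (48 × (1.62 × 10¹¹) × (5.9 × 10⁻⁵))
  delta = 0.002228 m
Convert: delta = 0.002228 m = 2.228 mm
Final answer: delta = 2.228 mm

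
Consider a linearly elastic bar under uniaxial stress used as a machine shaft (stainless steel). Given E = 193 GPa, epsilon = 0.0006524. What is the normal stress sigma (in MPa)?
Model: a linearly elastic bar under uniaxial stress, so sigma = E·epsilon.
Convert to SI units:
  E = 193 GPa = 1.93 × 10¹¹ Pa
Substitute:
  sigma = (1.93 × 10¹¹) × 0.0006524
  sigma = 1.259 × 10⁸ Pa
Convert: sigma = 1.259 × 10⁸ Pa = 125.9 MPa
Final answer: sigma = 125.9 MPa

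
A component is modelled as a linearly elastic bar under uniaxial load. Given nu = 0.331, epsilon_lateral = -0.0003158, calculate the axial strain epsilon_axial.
Model: a linearly elastic bar under uniaxial load, so epsilon_lateral = -nu·epsilon_axial.
Solve for epsilon_axial: epsilon_axial = -epsilon_lateral / nu.
Substitute:
  epsilon_axial = -(-0.0003158) / 0.331
  epsilon_axial = 0.0009541
Final answer: epsilon_axial = 0.0009541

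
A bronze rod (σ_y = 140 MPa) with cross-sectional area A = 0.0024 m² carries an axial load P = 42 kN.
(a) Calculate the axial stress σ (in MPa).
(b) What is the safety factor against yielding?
(a) Axial stress σ = P/A. Convert P = 42 kN = 42000 N.
  σ = 42000 / 0.0024 = 1.75 × 10⁷ Pa = 17.5 MPa
(b) Safety factor SF = σ_y/σ = 140 / 17.5 = 8
Final answer: (a) σ = 17.5 MPa, (b) SF = 8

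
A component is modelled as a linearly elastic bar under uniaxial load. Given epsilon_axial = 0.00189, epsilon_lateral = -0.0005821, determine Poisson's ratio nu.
Model: a linearly elastic bar under uniaxial load, so epsilon_lateral = -nu·epsilon_axial.
Solve for nu: nu = -epsilon_lateral / epsilon_axial.
Substitute:
  nu = -(-0.0005821) / 0.00189
  nu = 0.308
Final answer: nu = 0.308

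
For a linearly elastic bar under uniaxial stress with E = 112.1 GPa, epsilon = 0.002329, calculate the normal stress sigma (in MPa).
Model: a linearly elastic bar under uniaxial stress, so epsilon = sigma / E.
Solve for sigma: sigma = epsilon·E.
Convert to SI units:
  E = 112.1 GPa = 1.121 × 10¹¹ Pa
Substitute:
  sigma = 0.002329 × (1.121 × 10¹¹)
  sigma = 2.611 × 10⁸ Pa
Convert: sigma = 2.611 × 10⁸ Pa = 261.1 MPa
Final answer: sigma = 261.1 MPa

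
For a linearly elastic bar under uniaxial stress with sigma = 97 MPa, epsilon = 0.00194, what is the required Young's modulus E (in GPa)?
Model: a linearly elastic bar under uniaxial stress, so epsilon = sigma / E.
Solve for E: E = sigma / epsilon.
Convert to SI units:
  sigma = 97 MPa = 9.7 × 10⁷ Pa
Substitute:
  E = (9.7 × 10⁷) / 0.00194
  E = 5 × 10¹⁰ Pa
Convert: E = 5 × 10¹⁰ Pa = 50 GPa
Final answer: E = 50 GPa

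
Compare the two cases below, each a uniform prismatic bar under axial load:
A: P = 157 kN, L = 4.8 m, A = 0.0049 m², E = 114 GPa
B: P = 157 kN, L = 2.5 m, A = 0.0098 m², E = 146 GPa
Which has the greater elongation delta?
Model: a uniform prismatic bar under axial load, so delta = (P·L) / (A·E) (SI units).
  A: delta = (157000 × 4.8) / (0.0049 × (1.14 × 10¹¹)) = 0.001349 m = 1.349 mm
  B: delta = (157000 × 2.5) / (0.0098 × (1.46 × 10¹¹)) = 0.0002743 m = 0.2743 mm
1.349 mm > 0.2743 mm, so A is larger.
Final answer: A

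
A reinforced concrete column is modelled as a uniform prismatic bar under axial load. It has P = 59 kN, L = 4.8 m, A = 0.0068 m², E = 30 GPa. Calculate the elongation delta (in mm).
Model: a uniform prismatic bar under axial load, so delta = (P·L) / (A·E).
Convert to SI units:
  P = 59 kN = 59000 N
  E = 30 GPa = 3 × 10¹⁰ Pa
Substitute:
  delta = (59000 × 4.8) / (0.0068 × (3 × 10¹⁰))
  delta = 0.001388 m
Convert: delta = 0.001388 m = 1.388 mm
Final answer: delta = 1.388 mm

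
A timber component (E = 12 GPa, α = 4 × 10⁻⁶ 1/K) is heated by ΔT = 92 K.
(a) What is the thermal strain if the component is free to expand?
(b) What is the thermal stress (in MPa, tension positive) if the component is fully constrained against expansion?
(a) Free thermal strain ε_th = α·ΔT = (4 × 10⁻⁶) × 92 = 0.000368
(b) Fully constrained, the expansion is suppressed, so σ = -E·α·ΔT. Convert E = 12 GPa = 1.2 × 10¹⁰ Pa.
  σ = -(1.2 × 10¹⁰) × (4 × 10⁻⁶) × 92 = -4.416 × 10⁶ Pa = -4.416 MPa (compressive)
Final answer: (a) ε_th = 0.000368, (b) σ = -4.416 MPa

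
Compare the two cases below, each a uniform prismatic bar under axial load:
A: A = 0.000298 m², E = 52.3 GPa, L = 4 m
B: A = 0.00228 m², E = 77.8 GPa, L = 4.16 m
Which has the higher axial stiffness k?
Model: a uniform prismatic bar under axial load, so k = (A·E) / L (SI units).
  A: k = (0.000298 × (5.23 × 10¹⁰)) / 4 = 3.896 × 10⁶ N/m = 3.896 MN/m
  B: k = (0.00228 × (7.78 × 10¹⁰)) / 4.16 = 4.264 × 10⁷ N/m = 42.64 MN/m
42.64 MN/m > 3.896 MN/m, so B is larger.
Final answer: B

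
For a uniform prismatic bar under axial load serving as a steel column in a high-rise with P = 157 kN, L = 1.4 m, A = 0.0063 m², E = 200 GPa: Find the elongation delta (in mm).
Model: a uniform prismatic bar under axial load, so delta = (P·L) / (A·E).
Convert to SI units:
  P = 157 kN = 157000 N
  E = 200 GPa = 2 × 10¹¹ Pa
Substitute:
  delta = (157000 × 1.4) / (0.0063 × (2 × 10¹¹))
  delta = 0.0001744 m
Convert: delta = 0.0001744 m = 0.1744 mm
Final answer: delta = 0.1744 mm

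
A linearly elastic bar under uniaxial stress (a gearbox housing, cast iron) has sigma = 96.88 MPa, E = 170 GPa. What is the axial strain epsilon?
Model: a linearly elastic bar under uniaxial stress, so epsilon = sigma / E.
Convert to SI units:
  sigma = 96.88 MPa = 9.688 × 10⁷ Pa
  E = 170 GPa = 1.7 × 10¹¹ Pa
Substitute:
  epsilon = (9.688 × 10⁷) / (1.7 × 10¹¹)
  epsilon = 0.0005699
Final answer: epsilon = 0.0005699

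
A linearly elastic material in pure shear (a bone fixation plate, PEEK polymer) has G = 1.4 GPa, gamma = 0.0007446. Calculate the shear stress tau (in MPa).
Model: a linearly elastic material in pure shear, so tau = G·gamma.
Convert to SI units:
  G = 1.4 GPa = 1.4 × 10⁹ Pa
Substitute:
  tau = (1.4 × 10⁹) × 0.0007446
  tau = 1.042 × 10⁶ Pa
Convert: tau = 1.042 × 10⁶ Pa = 1.042 MPa
Final answer: tau = 1.042 MPa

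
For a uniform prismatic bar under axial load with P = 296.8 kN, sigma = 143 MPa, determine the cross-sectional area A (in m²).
Model: a uniform prismatic bar under axial load, so sigma = P / A.
Solve for A: A = P / sigma.
Convert to SI units:
  P = 296.8 kN = 296800 N
  sigma = 143 MPa = 1.43 × 10⁸ Pa
Substitute:
  A = 296800 / (1.43 × 10⁸)
  A = 0.002076 m²
Final answer: A = 0.002076 m²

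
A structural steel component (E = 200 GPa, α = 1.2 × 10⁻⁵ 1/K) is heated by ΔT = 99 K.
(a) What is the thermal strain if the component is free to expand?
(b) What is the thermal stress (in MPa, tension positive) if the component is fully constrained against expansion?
(a) Free thermal strain ε_th = α·ΔT = (1.2 × 10⁻⁵) × 99 = 0.001188
(b) Fully constrained, the expansion is suppressed, so σ = -E·α·ΔT. Convert E = 200 GPa = 2 × 10¹¹ Pa.
  σ = -(2 × 10¹¹) × (1.2 × 10⁻⁵) × 99 = -2.376 × 10⁸ Pa = -237.6 MPa (compressive)
Final answer: (a) ε_th = 0.001188, (b) σ = -237.6 MPa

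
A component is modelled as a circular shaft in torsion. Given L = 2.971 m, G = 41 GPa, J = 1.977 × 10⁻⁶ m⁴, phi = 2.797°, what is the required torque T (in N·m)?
Model: a circular shaft in torsion, so phi = (T·L) / (G·J).
Solve for T: T = (phi·G·J) / L.
Convert to SI units:
  G = 41 GPa = 4.1 × 10¹⁰ Pa
  phi = 2.797° = 0.04882 rad
Substitute:
  T = (0.04882 × (4.1 × 10¹⁰) × (1.977 × 10⁻⁶)) / 2.971
  T = 1332 N·m
Final answer: T = 1332 N·m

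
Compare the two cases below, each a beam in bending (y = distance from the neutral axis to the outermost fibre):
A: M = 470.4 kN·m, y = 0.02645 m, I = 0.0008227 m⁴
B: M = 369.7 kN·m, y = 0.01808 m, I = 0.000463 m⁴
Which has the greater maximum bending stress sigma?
Model: a beam in bending (y = distance from the neutral axis to the outermost fibre), so sigma = (M·y) / I (SI units).
  A: sigma = (470400 × 0.02645) / 0.0008227 = 1.512 × 10⁷ Pa = 15.12 MPa
  B: sigma = (369700 × 0.01808) / 0.000463 = 1.444 × 10⁷ Pa = 14.44 MPa
15.12 MPa > 14.44 MPa, so A is larger.
Final answer: A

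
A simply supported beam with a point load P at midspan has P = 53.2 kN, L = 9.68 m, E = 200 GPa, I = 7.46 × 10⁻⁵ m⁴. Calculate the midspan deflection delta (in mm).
Model: a simply supported beam with a point load P at midspan, so delta = (P·L^3) / (48·E·I).
Convert to SI units:
  P = 53.2 kN = 53200 N
  E = 200 GPa = 2 × 10¹¹ Pa
Substitute:
  delta = (53200 × 9.68^3) / (48 × (2 × 10¹¹) × (7.46 × 10⁻⁵))
  delta = 0.06738 m
Convert: delta = 0.06738 m = 67.38 mm
Final answer: delta = 67.38 mm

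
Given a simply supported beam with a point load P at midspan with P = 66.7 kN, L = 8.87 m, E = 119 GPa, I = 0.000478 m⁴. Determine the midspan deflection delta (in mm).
Model: a simply supported beam with a point load P at midspan, so delta = (P·L^3) / (48·E·I).
Convert to SI units:
  P = 66.7 kN = 66700 N
  E = 119 GPa = 1.19 × 10¹¹ Pa
Substitute:
  delta = (66700 × 8.87^3) / (48 × (1.19 × 10¹¹) × 0.000478)
  delta = 0.01705 m
Convert: delta = 0.01705 m = 17.05 mm
Final answer: delta = 17.05 mm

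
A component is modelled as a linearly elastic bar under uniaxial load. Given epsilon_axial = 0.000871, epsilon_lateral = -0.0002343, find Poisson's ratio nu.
Model: a linearly elastic bar under uniaxial load, so epsilon_lateral = -nu·epsilon_axial.
Solve for nu: nu = -epsilon_lateral / epsilon_axial.
Substitute:
  nu = -(-0.0002343) / 0.000871
  nu = 0.269
Final answer: nu = 0.269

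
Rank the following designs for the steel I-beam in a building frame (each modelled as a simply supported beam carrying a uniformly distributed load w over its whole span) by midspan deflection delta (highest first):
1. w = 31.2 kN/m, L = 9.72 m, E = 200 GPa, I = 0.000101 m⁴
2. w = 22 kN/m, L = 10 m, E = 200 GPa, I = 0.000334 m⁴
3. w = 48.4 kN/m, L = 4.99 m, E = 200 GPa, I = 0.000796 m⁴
Model: a simply supported beam carrying a uniformly distributed load w over its whole span, so delta = (5·w·L^4) / (384·E·I) (SI units).
  Case 1: delta = (5 × 31200 × 9.72^4) / (384 × (2 × 10¹¹) × 0.000101) = 0.1795 m = 179.5 mm
  Case 2: delta = (5 × 22000 × 10^4) / (384 × (2 × 10¹¹) × 0.000334) = 0.04288 m = 42.88 mm
  Case 3: delta = (5 × 48400 × 4.99^4) / (384 × (2 × 10¹¹) × 0.000796) = 0.002454 m = 2.454 mm
Ordering: 179.5 mm (case 1) > 42.88 mm (case 2) > 2.454 mm (case 3)
Final answer: 1, 2, 3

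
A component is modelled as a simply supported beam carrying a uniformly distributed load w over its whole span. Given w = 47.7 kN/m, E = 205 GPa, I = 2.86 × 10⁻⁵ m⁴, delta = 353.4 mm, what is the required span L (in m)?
Model: a simply supported beam carrying a uniformly distributed load w over its whole span, so delta = (5·w·L^4) / (384·E·I).
Solve for L: L = ((384·delta·E·I) / (5·w))^(1/4).
Convert to SI units:
  w = 47.7 kN/m = 47700 N/m
  E = 205 GPa = 2.05 × 10¹¹ Pa
  delta = 353.4 mm = 0.3534 m
Substitute:
  L = ((384 × 0.3534 × (2.05 × 10¹¹) × (2.86 × 10⁻⁵)) / (5 × 47700))^(1/4)
  L = 7.6 m
Final answer: L = 7.6 m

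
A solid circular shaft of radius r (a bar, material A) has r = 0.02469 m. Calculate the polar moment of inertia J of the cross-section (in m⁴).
Model: a solid circular shaft of radius r, so J = (π·r^4) / 2.
Substitute:
  J = (π × 0.02469^4) / 2
  J = 5.837 × 10⁻⁷ m⁴
Final answer: J = 5.837 × 10⁻⁷ m⁴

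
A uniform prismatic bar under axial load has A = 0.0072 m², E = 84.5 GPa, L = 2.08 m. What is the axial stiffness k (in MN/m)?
Model: a uniform prismatic bar under axial load, so k = (A·E) / L.
Convert to SI units:
  E = 84.5 GPa = 8.45 × 10¹⁰ Pa
Substitute:
  k = (0.0072 × (8.45 × 10¹⁰)) / 2.08
  k = 2.925 × 10⁸ N/m
Convert: k = 2.925 × 10⁸ N/m = 292.5 MN/m
Final answer: k = 292.5 MN/m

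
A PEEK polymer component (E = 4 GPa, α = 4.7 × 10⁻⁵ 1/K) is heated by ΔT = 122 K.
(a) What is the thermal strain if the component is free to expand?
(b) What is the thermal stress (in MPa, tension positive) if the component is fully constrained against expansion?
(a) Free thermal strain ε_th = α·ΔT = (4.7 × 10⁻⁵) × 122 = 0.005734
(b) Fully constrained, the expansion is suppressed, so σ = -E·α·ΔT. Convert E = 4 GPa = 4 × 10⁹ Pa.
  σ = -(4 × 10⁹) × (4.7 × 10⁻⁵) × 122 = -2.294 × 10⁷ Pa = -22.94 MPa (compressive)
Final answer: (a) ε_th = 0.005734, (b) σ = -22.94 MPa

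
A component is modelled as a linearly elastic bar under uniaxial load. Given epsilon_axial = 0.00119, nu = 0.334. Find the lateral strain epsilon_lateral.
Model: a linearly elastic bar under uniaxial load, so epsilon_lateral = -nu·epsilon_axial.
Substitute:
  epsilon_lateral = -(0.334 × 0.00119)
  epsilon_lateral = -0.0003975
Final answer: epsilon_lateral = -0.0003975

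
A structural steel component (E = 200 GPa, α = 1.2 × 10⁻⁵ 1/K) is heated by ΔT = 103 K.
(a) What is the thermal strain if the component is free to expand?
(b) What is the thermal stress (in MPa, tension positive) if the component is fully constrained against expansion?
(a) Free thermal strain ε_th = α·ΔT = (1.2 × 10⁻⁵) × 103 = 0.001236
(b) Fully constrained, the expansion is suppressed, so σ = -E·α·ΔT. Convert E = 200 GPa = 2 × 10¹¹ Pa.
  σ = -(2 × 10¹¹) × (1.2 × 10⁻⁵) × 103 = -2.472 × 10⁸ Pa = -247.2 MPa (compressive)
Final answer: (a) ε_th = 0.001236, (b) σ = -247.2 MPa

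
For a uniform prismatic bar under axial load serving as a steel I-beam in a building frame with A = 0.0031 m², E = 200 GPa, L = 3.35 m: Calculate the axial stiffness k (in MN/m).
Model: a uniform prismatic bar under axial load, so k = (A·E) / L.
Convert to SI units:
  E = 200 GPa = 2 × 10¹¹ Pa
Substitute:
  k = (0.0031 × (2 × 10¹¹)) / 3.35
  k = 1.851 × 10⁸ N/m
Convert: k = 1.851 × 10⁸ N/m = 185.1 MN/m
Final answer: k = 185.1 MN/m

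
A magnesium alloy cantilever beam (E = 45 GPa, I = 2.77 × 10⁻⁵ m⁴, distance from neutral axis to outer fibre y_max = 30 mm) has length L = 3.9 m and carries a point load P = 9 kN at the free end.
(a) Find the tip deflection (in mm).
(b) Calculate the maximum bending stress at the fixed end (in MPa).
(a) Tip deflection of a cantilever with an end point load: δ = P·L^3 / (3·E·I). Convert P = 9 kN = 9000 N, E = 45 GPa = 4.5 × 10¹⁰ Pa.
  δ = (9000 × 3.9^3) / (3 × (4.5 × 10¹⁰) × (2.77 × 10⁻⁵)) = 0.1428 m = 142.8 mm
(b) Maximum bending moment at the fixed end: M = P·L = 9000 × 3.9 = 35100 N·m. Convert y_max = 30 mm = 0.03 m.
  σ = M·y_max / I = (35100 × 0.03) / (2.77 × 10⁻⁵) = 3.801 × 10⁷ Pa = 38.01 MPa
Final answer: (a) δ = 142.8 mm, (b) σ = 38.01 MPa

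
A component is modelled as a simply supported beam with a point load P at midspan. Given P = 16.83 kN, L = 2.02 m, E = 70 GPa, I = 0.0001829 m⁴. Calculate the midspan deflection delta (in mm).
Model: a simply supported beam with a point load P at midspan, so delta = (P·L^3) / (48·E·I).
Convert to SI units:
  P = 16.83 kN = 16830 N
  E = 70 GPa = 7 × 10¹⁰ Pa
Substitute:
  delta = (16830 × 2.02^3) / (48 × (7 × 10¹⁰) × 0.0001829)
  delta = 0.0002257 m
Convert: delta = 0.0002257 m = 0.2257 mm
Final answer: delta = 0.2257 mm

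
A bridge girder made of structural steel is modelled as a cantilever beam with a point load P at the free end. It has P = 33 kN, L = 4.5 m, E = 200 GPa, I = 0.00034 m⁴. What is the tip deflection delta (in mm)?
Model: a cantilever beam with a point load P at the free end, so delta = (P·L^3) / (3·E·I).
Convert to SI units:
  P = 33 kN = 33000 N
  E = 200 GPa = 2 × 10¹¹ Pa
Substitute:
  delta = (33000 × 4.5^3) / (3 × (2 × 10¹¹) × 0.00034)
  delta = 0.01474 m
Convert: delta = 0.01474 m = 14.74 mm
Final answer: delta = 14.74 mm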